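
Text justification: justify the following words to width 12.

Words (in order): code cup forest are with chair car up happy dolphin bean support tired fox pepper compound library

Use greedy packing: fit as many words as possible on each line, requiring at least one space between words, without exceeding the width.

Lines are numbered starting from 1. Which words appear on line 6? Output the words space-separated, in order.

Answer: support

Derivation:
Line 1: ['code', 'cup'] (min_width=8, slack=4)
Line 2: ['forest', 'are'] (min_width=10, slack=2)
Line 3: ['with', 'chair'] (min_width=10, slack=2)
Line 4: ['car', 'up', 'happy'] (min_width=12, slack=0)
Line 5: ['dolphin', 'bean'] (min_width=12, slack=0)
Line 6: ['support'] (min_width=7, slack=5)
Line 7: ['tired', 'fox'] (min_width=9, slack=3)
Line 8: ['pepper'] (min_width=6, slack=6)
Line 9: ['compound'] (min_width=8, slack=4)
Line 10: ['library'] (min_width=7, slack=5)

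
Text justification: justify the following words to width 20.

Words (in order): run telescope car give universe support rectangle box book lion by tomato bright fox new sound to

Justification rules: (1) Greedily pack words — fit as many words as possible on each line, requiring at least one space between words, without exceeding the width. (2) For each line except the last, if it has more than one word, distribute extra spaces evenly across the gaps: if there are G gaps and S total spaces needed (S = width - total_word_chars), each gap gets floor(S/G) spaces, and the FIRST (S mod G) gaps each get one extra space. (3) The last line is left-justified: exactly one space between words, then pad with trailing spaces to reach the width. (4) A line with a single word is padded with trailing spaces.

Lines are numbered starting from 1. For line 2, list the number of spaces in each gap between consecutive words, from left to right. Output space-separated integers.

Line 1: ['run', 'telescope', 'car'] (min_width=17, slack=3)
Line 2: ['give', 'universe'] (min_width=13, slack=7)
Line 3: ['support', 'rectangle'] (min_width=17, slack=3)
Line 4: ['box', 'book', 'lion', 'by'] (min_width=16, slack=4)
Line 5: ['tomato', 'bright', 'fox'] (min_width=17, slack=3)
Line 6: ['new', 'sound', 'to'] (min_width=12, slack=8)

Answer: 8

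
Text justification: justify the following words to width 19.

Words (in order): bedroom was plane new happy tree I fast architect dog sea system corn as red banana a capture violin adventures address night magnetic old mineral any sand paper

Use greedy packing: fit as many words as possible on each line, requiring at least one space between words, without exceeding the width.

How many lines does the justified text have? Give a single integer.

Line 1: ['bedroom', 'was', 'plane'] (min_width=17, slack=2)
Line 2: ['new', 'happy', 'tree', 'I'] (min_width=16, slack=3)
Line 3: ['fast', 'architect', 'dog'] (min_width=18, slack=1)
Line 4: ['sea', 'system', 'corn', 'as'] (min_width=18, slack=1)
Line 5: ['red', 'banana', 'a'] (min_width=12, slack=7)
Line 6: ['capture', 'violin'] (min_width=14, slack=5)
Line 7: ['adventures', 'address'] (min_width=18, slack=1)
Line 8: ['night', 'magnetic', 'old'] (min_width=18, slack=1)
Line 9: ['mineral', 'any', 'sand'] (min_width=16, slack=3)
Line 10: ['paper'] (min_width=5, slack=14)
Total lines: 10

Answer: 10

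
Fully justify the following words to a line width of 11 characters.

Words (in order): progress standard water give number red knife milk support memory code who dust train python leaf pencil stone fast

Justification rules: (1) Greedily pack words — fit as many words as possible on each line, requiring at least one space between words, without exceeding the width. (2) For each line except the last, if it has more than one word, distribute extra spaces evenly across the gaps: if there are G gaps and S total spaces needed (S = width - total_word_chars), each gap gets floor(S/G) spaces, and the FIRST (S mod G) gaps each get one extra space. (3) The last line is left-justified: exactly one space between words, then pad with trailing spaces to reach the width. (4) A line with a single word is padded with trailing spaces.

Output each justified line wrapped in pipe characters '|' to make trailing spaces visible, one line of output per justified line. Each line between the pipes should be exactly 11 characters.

Line 1: ['progress'] (min_width=8, slack=3)
Line 2: ['standard'] (min_width=8, slack=3)
Line 3: ['water', 'give'] (min_width=10, slack=1)
Line 4: ['number', 'red'] (min_width=10, slack=1)
Line 5: ['knife', 'milk'] (min_width=10, slack=1)
Line 6: ['support'] (min_width=7, slack=4)
Line 7: ['memory', 'code'] (min_width=11, slack=0)
Line 8: ['who', 'dust'] (min_width=8, slack=3)
Line 9: ['train'] (min_width=5, slack=6)
Line 10: ['python', 'leaf'] (min_width=11, slack=0)
Line 11: ['pencil'] (min_width=6, slack=5)
Line 12: ['stone', 'fast'] (min_width=10, slack=1)

Answer: |progress   |
|standard   |
|water  give|
|number  red|
|knife  milk|
|support    |
|memory code|
|who    dust|
|train      |
|python leaf|
|pencil     |
|stone fast |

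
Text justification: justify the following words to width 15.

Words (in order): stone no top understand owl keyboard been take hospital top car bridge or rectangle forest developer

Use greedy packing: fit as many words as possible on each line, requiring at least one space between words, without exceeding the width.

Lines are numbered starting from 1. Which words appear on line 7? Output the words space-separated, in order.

Answer: forest

Derivation:
Line 1: ['stone', 'no', 'top'] (min_width=12, slack=3)
Line 2: ['understand', 'owl'] (min_width=14, slack=1)
Line 3: ['keyboard', 'been'] (min_width=13, slack=2)
Line 4: ['take', 'hospital'] (min_width=13, slack=2)
Line 5: ['top', 'car', 'bridge'] (min_width=14, slack=1)
Line 6: ['or', 'rectangle'] (min_width=12, slack=3)
Line 7: ['forest'] (min_width=6, slack=9)
Line 8: ['developer'] (min_width=9, slack=6)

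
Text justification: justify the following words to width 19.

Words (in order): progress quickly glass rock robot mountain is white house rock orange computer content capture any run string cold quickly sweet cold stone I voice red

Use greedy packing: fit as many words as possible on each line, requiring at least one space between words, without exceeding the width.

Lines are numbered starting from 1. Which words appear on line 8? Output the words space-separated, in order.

Answer: sweet cold stone I

Derivation:
Line 1: ['progress', 'quickly'] (min_width=16, slack=3)
Line 2: ['glass', 'rock', 'robot'] (min_width=16, slack=3)
Line 3: ['mountain', 'is', 'white'] (min_width=17, slack=2)
Line 4: ['house', 'rock', 'orange'] (min_width=17, slack=2)
Line 5: ['computer', 'content'] (min_width=16, slack=3)
Line 6: ['capture', 'any', 'run'] (min_width=15, slack=4)
Line 7: ['string', 'cold', 'quickly'] (min_width=19, slack=0)
Line 8: ['sweet', 'cold', 'stone', 'I'] (min_width=18, slack=1)
Line 9: ['voice', 'red'] (min_width=9, slack=10)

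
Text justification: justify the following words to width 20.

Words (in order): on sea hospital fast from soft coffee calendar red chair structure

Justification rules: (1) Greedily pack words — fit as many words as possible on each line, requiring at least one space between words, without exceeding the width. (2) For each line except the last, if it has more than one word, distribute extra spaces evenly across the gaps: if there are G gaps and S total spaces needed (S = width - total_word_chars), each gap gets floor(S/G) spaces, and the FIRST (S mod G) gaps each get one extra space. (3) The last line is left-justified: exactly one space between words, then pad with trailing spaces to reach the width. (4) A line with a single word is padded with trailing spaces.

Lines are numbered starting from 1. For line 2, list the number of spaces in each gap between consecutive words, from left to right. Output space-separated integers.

Answer: 3 3

Derivation:
Line 1: ['on', 'sea', 'hospital', 'fast'] (min_width=20, slack=0)
Line 2: ['from', 'soft', 'coffee'] (min_width=16, slack=4)
Line 3: ['calendar', 'red', 'chair'] (min_width=18, slack=2)
Line 4: ['structure'] (min_width=9, slack=11)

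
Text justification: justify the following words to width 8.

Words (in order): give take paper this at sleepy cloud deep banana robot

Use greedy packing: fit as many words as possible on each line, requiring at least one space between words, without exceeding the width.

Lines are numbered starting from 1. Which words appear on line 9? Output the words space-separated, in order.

Answer: robot

Derivation:
Line 1: ['give'] (min_width=4, slack=4)
Line 2: ['take'] (min_width=4, slack=4)
Line 3: ['paper'] (min_width=5, slack=3)
Line 4: ['this', 'at'] (min_width=7, slack=1)
Line 5: ['sleepy'] (min_width=6, slack=2)
Line 6: ['cloud'] (min_width=5, slack=3)
Line 7: ['deep'] (min_width=4, slack=4)
Line 8: ['banana'] (min_width=6, slack=2)
Line 9: ['robot'] (min_width=5, slack=3)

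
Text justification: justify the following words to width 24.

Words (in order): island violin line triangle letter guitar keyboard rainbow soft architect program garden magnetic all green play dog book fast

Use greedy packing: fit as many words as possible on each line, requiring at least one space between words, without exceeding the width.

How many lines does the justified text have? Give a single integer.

Answer: 6

Derivation:
Line 1: ['island', 'violin', 'line'] (min_width=18, slack=6)
Line 2: ['triangle', 'letter', 'guitar'] (min_width=22, slack=2)
Line 3: ['keyboard', 'rainbow', 'soft'] (min_width=21, slack=3)
Line 4: ['architect', 'program', 'garden'] (min_width=24, slack=0)
Line 5: ['magnetic', 'all', 'green', 'play'] (min_width=23, slack=1)
Line 6: ['dog', 'book', 'fast'] (min_width=13, slack=11)
Total lines: 6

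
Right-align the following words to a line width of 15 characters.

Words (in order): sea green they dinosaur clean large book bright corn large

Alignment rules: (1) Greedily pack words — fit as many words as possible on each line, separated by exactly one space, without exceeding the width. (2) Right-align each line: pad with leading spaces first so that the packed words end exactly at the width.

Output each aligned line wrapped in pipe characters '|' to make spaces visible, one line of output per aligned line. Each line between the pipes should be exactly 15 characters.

Line 1: ['sea', 'green', 'they'] (min_width=14, slack=1)
Line 2: ['dinosaur', 'clean'] (min_width=14, slack=1)
Line 3: ['large', 'book'] (min_width=10, slack=5)
Line 4: ['bright', 'corn'] (min_width=11, slack=4)
Line 5: ['large'] (min_width=5, slack=10)

Answer: | sea green they|
| dinosaur clean|
|     large book|
|    bright corn|
|          large|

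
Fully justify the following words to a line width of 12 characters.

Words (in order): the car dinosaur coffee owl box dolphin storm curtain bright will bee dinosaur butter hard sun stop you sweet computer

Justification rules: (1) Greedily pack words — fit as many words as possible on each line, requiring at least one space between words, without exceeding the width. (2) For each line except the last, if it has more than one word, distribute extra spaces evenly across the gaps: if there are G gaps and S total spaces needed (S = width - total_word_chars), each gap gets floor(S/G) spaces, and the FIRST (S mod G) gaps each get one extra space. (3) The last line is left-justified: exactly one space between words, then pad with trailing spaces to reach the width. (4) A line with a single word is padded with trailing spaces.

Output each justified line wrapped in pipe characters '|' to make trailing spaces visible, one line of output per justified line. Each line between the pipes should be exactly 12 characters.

Answer: |the      car|
|dinosaur    |
|coffee   owl|
|box  dolphin|
|storm       |
|curtain     |
|bright  will|
|bee dinosaur|
|butter  hard|
|sun stop you|
|sweet       |
|computer    |

Derivation:
Line 1: ['the', 'car'] (min_width=7, slack=5)
Line 2: ['dinosaur'] (min_width=8, slack=4)
Line 3: ['coffee', 'owl'] (min_width=10, slack=2)
Line 4: ['box', 'dolphin'] (min_width=11, slack=1)
Line 5: ['storm'] (min_width=5, slack=7)
Line 6: ['curtain'] (min_width=7, slack=5)
Line 7: ['bright', 'will'] (min_width=11, slack=1)
Line 8: ['bee', 'dinosaur'] (min_width=12, slack=0)
Line 9: ['butter', 'hard'] (min_width=11, slack=1)
Line 10: ['sun', 'stop', 'you'] (min_width=12, slack=0)
Line 11: ['sweet'] (min_width=5, slack=7)
Line 12: ['computer'] (min_width=8, slack=4)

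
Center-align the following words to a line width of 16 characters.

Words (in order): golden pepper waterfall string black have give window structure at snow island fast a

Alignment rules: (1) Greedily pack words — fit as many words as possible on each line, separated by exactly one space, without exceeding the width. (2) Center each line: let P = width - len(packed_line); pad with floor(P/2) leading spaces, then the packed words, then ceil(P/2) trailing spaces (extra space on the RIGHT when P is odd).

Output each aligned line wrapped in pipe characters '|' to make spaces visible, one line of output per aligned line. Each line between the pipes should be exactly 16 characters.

Answer: | golden pepper  |
|waterfall string|
|black have give |
|window structure|
| at snow island |
|     fast a     |

Derivation:
Line 1: ['golden', 'pepper'] (min_width=13, slack=3)
Line 2: ['waterfall', 'string'] (min_width=16, slack=0)
Line 3: ['black', 'have', 'give'] (min_width=15, slack=1)
Line 4: ['window', 'structure'] (min_width=16, slack=0)
Line 5: ['at', 'snow', 'island'] (min_width=14, slack=2)
Line 6: ['fast', 'a'] (min_width=6, slack=10)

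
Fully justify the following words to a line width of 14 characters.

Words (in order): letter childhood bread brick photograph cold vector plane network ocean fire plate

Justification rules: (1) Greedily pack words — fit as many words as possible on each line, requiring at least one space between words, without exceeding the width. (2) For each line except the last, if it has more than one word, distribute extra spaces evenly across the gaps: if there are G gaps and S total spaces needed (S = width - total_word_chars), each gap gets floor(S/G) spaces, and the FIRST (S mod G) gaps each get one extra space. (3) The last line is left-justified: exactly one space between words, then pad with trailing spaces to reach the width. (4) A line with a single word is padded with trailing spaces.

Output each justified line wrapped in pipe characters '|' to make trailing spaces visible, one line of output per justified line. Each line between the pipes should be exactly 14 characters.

Answer: |letter        |
|childhood     |
|bread    brick|
|photograph    |
|cold    vector|
|plane  network|
|ocean     fire|
|plate         |

Derivation:
Line 1: ['letter'] (min_width=6, slack=8)
Line 2: ['childhood'] (min_width=9, slack=5)
Line 3: ['bread', 'brick'] (min_width=11, slack=3)
Line 4: ['photograph'] (min_width=10, slack=4)
Line 5: ['cold', 'vector'] (min_width=11, slack=3)
Line 6: ['plane', 'network'] (min_width=13, slack=1)
Line 7: ['ocean', 'fire'] (min_width=10, slack=4)
Line 8: ['plate'] (min_width=5, slack=9)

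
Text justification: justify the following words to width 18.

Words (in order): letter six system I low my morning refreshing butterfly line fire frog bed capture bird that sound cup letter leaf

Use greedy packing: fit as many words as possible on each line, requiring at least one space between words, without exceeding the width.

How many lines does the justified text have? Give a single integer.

Line 1: ['letter', 'six', 'system'] (min_width=17, slack=1)
Line 2: ['I', 'low', 'my', 'morning'] (min_width=16, slack=2)
Line 3: ['refreshing'] (min_width=10, slack=8)
Line 4: ['butterfly', 'line'] (min_width=14, slack=4)
Line 5: ['fire', 'frog', 'bed'] (min_width=13, slack=5)
Line 6: ['capture', 'bird', 'that'] (min_width=17, slack=1)
Line 7: ['sound', 'cup', 'letter'] (min_width=16, slack=2)
Line 8: ['leaf'] (min_width=4, slack=14)
Total lines: 8

Answer: 8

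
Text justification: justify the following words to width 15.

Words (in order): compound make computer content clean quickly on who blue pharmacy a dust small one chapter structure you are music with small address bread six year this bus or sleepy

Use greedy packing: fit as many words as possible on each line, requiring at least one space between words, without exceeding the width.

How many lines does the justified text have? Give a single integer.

Answer: 13

Derivation:
Line 1: ['compound', 'make'] (min_width=13, slack=2)
Line 2: ['computer'] (min_width=8, slack=7)
Line 3: ['content', 'clean'] (min_width=13, slack=2)
Line 4: ['quickly', 'on', 'who'] (min_width=14, slack=1)
Line 5: ['blue', 'pharmacy', 'a'] (min_width=15, slack=0)
Line 6: ['dust', 'small', 'one'] (min_width=14, slack=1)
Line 7: ['chapter'] (min_width=7, slack=8)
Line 8: ['structure', 'you'] (min_width=13, slack=2)
Line 9: ['are', 'music', 'with'] (min_width=14, slack=1)
Line 10: ['small', 'address'] (min_width=13, slack=2)
Line 11: ['bread', 'six', 'year'] (min_width=14, slack=1)
Line 12: ['this', 'bus', 'or'] (min_width=11, slack=4)
Line 13: ['sleepy'] (min_width=6, slack=9)
Total lines: 13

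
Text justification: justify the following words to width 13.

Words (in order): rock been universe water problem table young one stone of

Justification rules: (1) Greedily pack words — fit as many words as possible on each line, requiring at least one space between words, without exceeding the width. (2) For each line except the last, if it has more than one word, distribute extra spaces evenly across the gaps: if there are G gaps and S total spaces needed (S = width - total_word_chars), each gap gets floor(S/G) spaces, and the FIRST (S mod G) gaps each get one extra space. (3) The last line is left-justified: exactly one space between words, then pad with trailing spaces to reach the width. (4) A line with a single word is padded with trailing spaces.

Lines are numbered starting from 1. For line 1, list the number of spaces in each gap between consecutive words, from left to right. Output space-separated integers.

Line 1: ['rock', 'been'] (min_width=9, slack=4)
Line 2: ['universe'] (min_width=8, slack=5)
Line 3: ['water', 'problem'] (min_width=13, slack=0)
Line 4: ['table', 'young'] (min_width=11, slack=2)
Line 5: ['one', 'stone', 'of'] (min_width=12, slack=1)

Answer: 5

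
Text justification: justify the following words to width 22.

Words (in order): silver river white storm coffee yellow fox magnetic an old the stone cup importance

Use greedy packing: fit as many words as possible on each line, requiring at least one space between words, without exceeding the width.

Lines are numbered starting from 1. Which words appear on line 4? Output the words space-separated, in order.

Line 1: ['silver', 'river', 'white'] (min_width=18, slack=4)
Line 2: ['storm', 'coffee', 'yellow'] (min_width=19, slack=3)
Line 3: ['fox', 'magnetic', 'an', 'old'] (min_width=19, slack=3)
Line 4: ['the', 'stone', 'cup'] (min_width=13, slack=9)
Line 5: ['importance'] (min_width=10, slack=12)

Answer: the stone cup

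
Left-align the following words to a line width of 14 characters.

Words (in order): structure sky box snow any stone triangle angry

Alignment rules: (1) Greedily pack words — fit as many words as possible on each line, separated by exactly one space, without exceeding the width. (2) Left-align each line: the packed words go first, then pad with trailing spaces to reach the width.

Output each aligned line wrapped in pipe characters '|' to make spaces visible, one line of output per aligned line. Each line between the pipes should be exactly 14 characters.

Line 1: ['structure', 'sky'] (min_width=13, slack=1)
Line 2: ['box', 'snow', 'any'] (min_width=12, slack=2)
Line 3: ['stone', 'triangle'] (min_width=14, slack=0)
Line 4: ['angry'] (min_width=5, slack=9)

Answer: |structure sky |
|box snow any  |
|stone triangle|
|angry         |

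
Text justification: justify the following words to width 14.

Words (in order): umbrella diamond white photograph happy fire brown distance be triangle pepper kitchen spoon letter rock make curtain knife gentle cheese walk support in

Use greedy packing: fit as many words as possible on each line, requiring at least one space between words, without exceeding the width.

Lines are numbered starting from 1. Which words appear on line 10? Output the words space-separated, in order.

Answer: curtain knife

Derivation:
Line 1: ['umbrella'] (min_width=8, slack=6)
Line 2: ['diamond', 'white'] (min_width=13, slack=1)
Line 3: ['photograph'] (min_width=10, slack=4)
Line 4: ['happy', 'fire'] (min_width=10, slack=4)
Line 5: ['brown', 'distance'] (min_width=14, slack=0)
Line 6: ['be', 'triangle'] (min_width=11, slack=3)
Line 7: ['pepper', 'kitchen'] (min_width=14, slack=0)
Line 8: ['spoon', 'letter'] (min_width=12, slack=2)
Line 9: ['rock', 'make'] (min_width=9, slack=5)
Line 10: ['curtain', 'knife'] (min_width=13, slack=1)
Line 11: ['gentle', 'cheese'] (min_width=13, slack=1)
Line 12: ['walk', 'support'] (min_width=12, slack=2)
Line 13: ['in'] (min_width=2, slack=12)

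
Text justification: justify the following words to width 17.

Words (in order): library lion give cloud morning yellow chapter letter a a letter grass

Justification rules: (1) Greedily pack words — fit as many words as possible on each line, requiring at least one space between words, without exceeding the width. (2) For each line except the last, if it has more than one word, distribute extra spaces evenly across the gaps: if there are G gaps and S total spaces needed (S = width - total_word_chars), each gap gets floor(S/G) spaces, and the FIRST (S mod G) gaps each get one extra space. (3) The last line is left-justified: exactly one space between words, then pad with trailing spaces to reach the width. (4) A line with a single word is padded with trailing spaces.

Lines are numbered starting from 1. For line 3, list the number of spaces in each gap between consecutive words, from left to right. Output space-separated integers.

Line 1: ['library', 'lion', 'give'] (min_width=17, slack=0)
Line 2: ['cloud', 'morning'] (min_width=13, slack=4)
Line 3: ['yellow', 'chapter'] (min_width=14, slack=3)
Line 4: ['letter', 'a', 'a', 'letter'] (min_width=17, slack=0)
Line 5: ['grass'] (min_width=5, slack=12)

Answer: 4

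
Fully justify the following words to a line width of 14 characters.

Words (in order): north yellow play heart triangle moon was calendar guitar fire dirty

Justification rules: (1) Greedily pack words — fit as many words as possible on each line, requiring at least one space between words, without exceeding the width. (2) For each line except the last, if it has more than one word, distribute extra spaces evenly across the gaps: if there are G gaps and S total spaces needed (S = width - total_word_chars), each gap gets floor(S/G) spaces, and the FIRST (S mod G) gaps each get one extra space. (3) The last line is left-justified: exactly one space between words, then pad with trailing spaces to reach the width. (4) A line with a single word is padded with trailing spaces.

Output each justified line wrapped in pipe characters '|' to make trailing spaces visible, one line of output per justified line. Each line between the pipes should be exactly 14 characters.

Line 1: ['north', 'yellow'] (min_width=12, slack=2)
Line 2: ['play', 'heart'] (min_width=10, slack=4)
Line 3: ['triangle', 'moon'] (min_width=13, slack=1)
Line 4: ['was', 'calendar'] (min_width=12, slack=2)
Line 5: ['guitar', 'fire'] (min_width=11, slack=3)
Line 6: ['dirty'] (min_width=5, slack=9)

Answer: |north   yellow|
|play     heart|
|triangle  moon|
|was   calendar|
|guitar    fire|
|dirty         |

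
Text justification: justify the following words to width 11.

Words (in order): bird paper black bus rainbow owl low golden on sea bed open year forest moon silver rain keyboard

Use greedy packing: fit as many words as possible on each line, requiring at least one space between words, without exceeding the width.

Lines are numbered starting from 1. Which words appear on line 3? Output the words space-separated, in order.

Line 1: ['bird', 'paper'] (min_width=10, slack=1)
Line 2: ['black', 'bus'] (min_width=9, slack=2)
Line 3: ['rainbow', 'owl'] (min_width=11, slack=0)
Line 4: ['low', 'golden'] (min_width=10, slack=1)
Line 5: ['on', 'sea', 'bed'] (min_width=10, slack=1)
Line 6: ['open', 'year'] (min_width=9, slack=2)
Line 7: ['forest', 'moon'] (min_width=11, slack=0)
Line 8: ['silver', 'rain'] (min_width=11, slack=0)
Line 9: ['keyboard'] (min_width=8, slack=3)

Answer: rainbow owl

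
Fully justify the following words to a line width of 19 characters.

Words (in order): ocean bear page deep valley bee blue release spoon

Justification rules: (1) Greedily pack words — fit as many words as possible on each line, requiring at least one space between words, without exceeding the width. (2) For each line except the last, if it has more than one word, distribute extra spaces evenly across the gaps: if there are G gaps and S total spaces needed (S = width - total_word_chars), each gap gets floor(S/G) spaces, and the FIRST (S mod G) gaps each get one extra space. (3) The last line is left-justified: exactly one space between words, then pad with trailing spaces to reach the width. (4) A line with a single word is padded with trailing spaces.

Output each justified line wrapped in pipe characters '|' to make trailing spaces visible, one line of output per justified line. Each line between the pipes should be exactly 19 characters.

Answer: |ocean   bear   page|
|deep   valley   bee|
|blue release spoon |

Derivation:
Line 1: ['ocean', 'bear', 'page'] (min_width=15, slack=4)
Line 2: ['deep', 'valley', 'bee'] (min_width=15, slack=4)
Line 3: ['blue', 'release', 'spoon'] (min_width=18, slack=1)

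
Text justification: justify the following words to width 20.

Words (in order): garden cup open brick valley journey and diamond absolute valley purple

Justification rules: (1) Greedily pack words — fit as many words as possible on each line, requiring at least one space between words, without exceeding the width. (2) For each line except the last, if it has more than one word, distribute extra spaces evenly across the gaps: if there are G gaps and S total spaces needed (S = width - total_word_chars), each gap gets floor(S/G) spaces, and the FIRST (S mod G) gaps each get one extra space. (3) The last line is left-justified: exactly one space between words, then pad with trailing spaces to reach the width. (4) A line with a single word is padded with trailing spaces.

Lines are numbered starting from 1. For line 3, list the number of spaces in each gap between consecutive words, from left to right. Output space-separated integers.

Answer: 1 1

Derivation:
Line 1: ['garden', 'cup', 'open'] (min_width=15, slack=5)
Line 2: ['brick', 'valley', 'journey'] (min_width=20, slack=0)
Line 3: ['and', 'diamond', 'absolute'] (min_width=20, slack=0)
Line 4: ['valley', 'purple'] (min_width=13, slack=7)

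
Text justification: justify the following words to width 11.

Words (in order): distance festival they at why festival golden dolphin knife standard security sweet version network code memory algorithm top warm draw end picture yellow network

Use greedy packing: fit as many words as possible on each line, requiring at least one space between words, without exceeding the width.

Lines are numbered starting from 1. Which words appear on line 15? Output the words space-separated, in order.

Answer: top warm

Derivation:
Line 1: ['distance'] (min_width=8, slack=3)
Line 2: ['festival'] (min_width=8, slack=3)
Line 3: ['they', 'at', 'why'] (min_width=11, slack=0)
Line 4: ['festival'] (min_width=8, slack=3)
Line 5: ['golden'] (min_width=6, slack=5)
Line 6: ['dolphin'] (min_width=7, slack=4)
Line 7: ['knife'] (min_width=5, slack=6)
Line 8: ['standard'] (min_width=8, slack=3)
Line 9: ['security'] (min_width=8, slack=3)
Line 10: ['sweet'] (min_width=5, slack=6)
Line 11: ['version'] (min_width=7, slack=4)
Line 12: ['network'] (min_width=7, slack=4)
Line 13: ['code', 'memory'] (min_width=11, slack=0)
Line 14: ['algorithm'] (min_width=9, slack=2)
Line 15: ['top', 'warm'] (min_width=8, slack=3)
Line 16: ['draw', 'end'] (min_width=8, slack=3)
Line 17: ['picture'] (min_width=7, slack=4)
Line 18: ['yellow'] (min_width=6, slack=5)
Line 19: ['network'] (min_width=7, slack=4)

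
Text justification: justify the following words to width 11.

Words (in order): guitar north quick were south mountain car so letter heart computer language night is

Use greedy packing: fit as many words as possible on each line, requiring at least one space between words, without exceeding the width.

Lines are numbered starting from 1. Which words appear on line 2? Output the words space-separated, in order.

Answer: north quick

Derivation:
Line 1: ['guitar'] (min_width=6, slack=5)
Line 2: ['north', 'quick'] (min_width=11, slack=0)
Line 3: ['were', 'south'] (min_width=10, slack=1)
Line 4: ['mountain'] (min_width=8, slack=3)
Line 5: ['car', 'so'] (min_width=6, slack=5)
Line 6: ['letter'] (min_width=6, slack=5)
Line 7: ['heart'] (min_width=5, slack=6)
Line 8: ['computer'] (min_width=8, slack=3)
Line 9: ['language'] (min_width=8, slack=3)
Line 10: ['night', 'is'] (min_width=8, slack=3)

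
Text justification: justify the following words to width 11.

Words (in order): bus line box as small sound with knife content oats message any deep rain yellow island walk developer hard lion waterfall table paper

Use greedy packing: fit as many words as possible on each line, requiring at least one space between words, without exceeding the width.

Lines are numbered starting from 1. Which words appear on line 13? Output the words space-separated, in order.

Line 1: ['bus', 'line'] (min_width=8, slack=3)
Line 2: ['box', 'as'] (min_width=6, slack=5)
Line 3: ['small', 'sound'] (min_width=11, slack=0)
Line 4: ['with', 'knife'] (min_width=10, slack=1)
Line 5: ['content'] (min_width=7, slack=4)
Line 6: ['oats'] (min_width=4, slack=7)
Line 7: ['message', 'any'] (min_width=11, slack=0)
Line 8: ['deep', 'rain'] (min_width=9, slack=2)
Line 9: ['yellow'] (min_width=6, slack=5)
Line 10: ['island', 'walk'] (min_width=11, slack=0)
Line 11: ['developer'] (min_width=9, slack=2)
Line 12: ['hard', 'lion'] (min_width=9, slack=2)
Line 13: ['waterfall'] (min_width=9, slack=2)
Line 14: ['table', 'paper'] (min_width=11, slack=0)

Answer: waterfall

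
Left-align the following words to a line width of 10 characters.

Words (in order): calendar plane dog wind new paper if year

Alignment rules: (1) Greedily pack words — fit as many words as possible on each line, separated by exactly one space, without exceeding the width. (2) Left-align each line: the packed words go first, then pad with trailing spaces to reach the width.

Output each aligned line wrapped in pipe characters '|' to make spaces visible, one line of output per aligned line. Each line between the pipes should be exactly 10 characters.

Line 1: ['calendar'] (min_width=8, slack=2)
Line 2: ['plane', 'dog'] (min_width=9, slack=1)
Line 3: ['wind', 'new'] (min_width=8, slack=2)
Line 4: ['paper', 'if'] (min_width=8, slack=2)
Line 5: ['year'] (min_width=4, slack=6)

Answer: |calendar  |
|plane dog |
|wind new  |
|paper if  |
|year      |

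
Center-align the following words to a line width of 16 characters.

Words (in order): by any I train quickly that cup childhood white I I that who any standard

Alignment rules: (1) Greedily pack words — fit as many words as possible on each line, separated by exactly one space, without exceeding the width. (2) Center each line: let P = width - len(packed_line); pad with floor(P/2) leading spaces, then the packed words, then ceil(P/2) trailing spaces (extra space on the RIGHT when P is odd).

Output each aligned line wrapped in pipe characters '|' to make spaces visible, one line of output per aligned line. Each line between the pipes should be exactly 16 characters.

Line 1: ['by', 'any', 'I', 'train'] (min_width=14, slack=2)
Line 2: ['quickly', 'that', 'cup'] (min_width=16, slack=0)
Line 3: ['childhood', 'white'] (min_width=15, slack=1)
Line 4: ['I', 'I', 'that', 'who', 'any'] (min_width=16, slack=0)
Line 5: ['standard'] (min_width=8, slack=8)

Answer: | by any I train |
|quickly that cup|
|childhood white |
|I I that who any|
|    standard    |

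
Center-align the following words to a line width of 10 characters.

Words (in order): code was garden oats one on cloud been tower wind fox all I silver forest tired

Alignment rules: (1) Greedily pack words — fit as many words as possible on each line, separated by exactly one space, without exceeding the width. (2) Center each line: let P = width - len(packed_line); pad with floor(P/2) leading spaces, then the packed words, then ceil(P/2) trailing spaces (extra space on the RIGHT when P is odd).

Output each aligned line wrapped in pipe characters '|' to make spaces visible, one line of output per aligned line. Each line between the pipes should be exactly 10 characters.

Line 1: ['code', 'was'] (min_width=8, slack=2)
Line 2: ['garden'] (min_width=6, slack=4)
Line 3: ['oats', 'one'] (min_width=8, slack=2)
Line 4: ['on', 'cloud'] (min_width=8, slack=2)
Line 5: ['been', 'tower'] (min_width=10, slack=0)
Line 6: ['wind', 'fox'] (min_width=8, slack=2)
Line 7: ['all', 'I'] (min_width=5, slack=5)
Line 8: ['silver'] (min_width=6, slack=4)
Line 9: ['forest'] (min_width=6, slack=4)
Line 10: ['tired'] (min_width=5, slack=5)

Answer: | code was |
|  garden  |
| oats one |
| on cloud |
|been tower|
| wind fox |
|  all I   |
|  silver  |
|  forest  |
|  tired   |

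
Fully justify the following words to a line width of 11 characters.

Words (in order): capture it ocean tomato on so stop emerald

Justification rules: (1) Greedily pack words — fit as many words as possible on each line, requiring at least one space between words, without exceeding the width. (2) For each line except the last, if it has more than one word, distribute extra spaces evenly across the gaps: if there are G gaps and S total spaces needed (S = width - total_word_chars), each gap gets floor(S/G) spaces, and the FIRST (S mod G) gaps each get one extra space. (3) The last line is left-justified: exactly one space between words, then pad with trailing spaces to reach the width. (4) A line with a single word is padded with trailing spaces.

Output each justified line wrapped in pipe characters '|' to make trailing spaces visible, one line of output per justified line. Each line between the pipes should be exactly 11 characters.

Answer: |capture  it|
|ocean      |
|tomato   on|
|so     stop|
|emerald    |

Derivation:
Line 1: ['capture', 'it'] (min_width=10, slack=1)
Line 2: ['ocean'] (min_width=5, slack=6)
Line 3: ['tomato', 'on'] (min_width=9, slack=2)
Line 4: ['so', 'stop'] (min_width=7, slack=4)
Line 5: ['emerald'] (min_width=7, slack=4)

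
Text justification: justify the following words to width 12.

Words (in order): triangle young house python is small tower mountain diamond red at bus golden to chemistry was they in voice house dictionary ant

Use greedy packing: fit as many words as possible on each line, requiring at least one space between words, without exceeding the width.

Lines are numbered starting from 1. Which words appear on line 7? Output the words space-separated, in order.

Answer: at bus

Derivation:
Line 1: ['triangle'] (min_width=8, slack=4)
Line 2: ['young', 'house'] (min_width=11, slack=1)
Line 3: ['python', 'is'] (min_width=9, slack=3)
Line 4: ['small', 'tower'] (min_width=11, slack=1)
Line 5: ['mountain'] (min_width=8, slack=4)
Line 6: ['diamond', 'red'] (min_width=11, slack=1)
Line 7: ['at', 'bus'] (min_width=6, slack=6)
Line 8: ['golden', 'to'] (min_width=9, slack=3)
Line 9: ['chemistry'] (min_width=9, slack=3)
Line 10: ['was', 'they', 'in'] (min_width=11, slack=1)
Line 11: ['voice', 'house'] (min_width=11, slack=1)
Line 12: ['dictionary'] (min_width=10, slack=2)
Line 13: ['ant'] (min_width=3, slack=9)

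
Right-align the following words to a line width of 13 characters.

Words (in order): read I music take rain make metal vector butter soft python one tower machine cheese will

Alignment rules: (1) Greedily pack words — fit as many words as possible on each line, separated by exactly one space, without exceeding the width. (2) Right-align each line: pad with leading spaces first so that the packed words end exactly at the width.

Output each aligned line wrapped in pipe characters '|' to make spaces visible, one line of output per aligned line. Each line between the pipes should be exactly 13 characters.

Answer: | read I music|
|    take rain|
|   make metal|
|vector butter|
|  soft python|
|    one tower|
|      machine|
|  cheese will|

Derivation:
Line 1: ['read', 'I', 'music'] (min_width=12, slack=1)
Line 2: ['take', 'rain'] (min_width=9, slack=4)
Line 3: ['make', 'metal'] (min_width=10, slack=3)
Line 4: ['vector', 'butter'] (min_width=13, slack=0)
Line 5: ['soft', 'python'] (min_width=11, slack=2)
Line 6: ['one', 'tower'] (min_width=9, slack=4)
Line 7: ['machine'] (min_width=7, slack=6)
Line 8: ['cheese', 'will'] (min_width=11, slack=2)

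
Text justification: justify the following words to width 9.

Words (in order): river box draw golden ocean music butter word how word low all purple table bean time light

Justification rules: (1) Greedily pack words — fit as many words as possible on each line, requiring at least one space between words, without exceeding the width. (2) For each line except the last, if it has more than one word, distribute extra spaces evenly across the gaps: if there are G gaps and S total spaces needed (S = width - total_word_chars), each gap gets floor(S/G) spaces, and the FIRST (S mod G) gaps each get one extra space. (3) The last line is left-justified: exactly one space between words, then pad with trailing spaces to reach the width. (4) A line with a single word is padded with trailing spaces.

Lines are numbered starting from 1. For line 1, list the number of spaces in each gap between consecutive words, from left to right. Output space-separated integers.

Line 1: ['river', 'box'] (min_width=9, slack=0)
Line 2: ['draw'] (min_width=4, slack=5)
Line 3: ['golden'] (min_width=6, slack=3)
Line 4: ['ocean'] (min_width=5, slack=4)
Line 5: ['music'] (min_width=5, slack=4)
Line 6: ['butter'] (min_width=6, slack=3)
Line 7: ['word', 'how'] (min_width=8, slack=1)
Line 8: ['word', 'low'] (min_width=8, slack=1)
Line 9: ['all'] (min_width=3, slack=6)
Line 10: ['purple'] (min_width=6, slack=3)
Line 11: ['table'] (min_width=5, slack=4)
Line 12: ['bean', 'time'] (min_width=9, slack=0)
Line 13: ['light'] (min_width=5, slack=4)

Answer: 1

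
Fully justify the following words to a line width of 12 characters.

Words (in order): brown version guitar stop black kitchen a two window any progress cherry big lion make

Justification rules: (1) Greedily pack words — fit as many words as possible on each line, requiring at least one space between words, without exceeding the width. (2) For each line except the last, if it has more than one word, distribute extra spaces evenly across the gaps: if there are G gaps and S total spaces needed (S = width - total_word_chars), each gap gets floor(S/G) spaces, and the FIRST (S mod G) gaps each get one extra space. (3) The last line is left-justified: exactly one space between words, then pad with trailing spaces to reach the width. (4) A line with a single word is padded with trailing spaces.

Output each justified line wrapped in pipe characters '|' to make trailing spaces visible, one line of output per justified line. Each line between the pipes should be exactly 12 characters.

Line 1: ['brown'] (min_width=5, slack=7)
Line 2: ['version'] (min_width=7, slack=5)
Line 3: ['guitar', 'stop'] (min_width=11, slack=1)
Line 4: ['black'] (min_width=5, slack=7)
Line 5: ['kitchen', 'a'] (min_width=9, slack=3)
Line 6: ['two', 'window'] (min_width=10, slack=2)
Line 7: ['any', 'progress'] (min_width=12, slack=0)
Line 8: ['cherry', 'big'] (min_width=10, slack=2)
Line 9: ['lion', 'make'] (min_width=9, slack=3)

Answer: |brown       |
|version     |
|guitar  stop|
|black       |
|kitchen    a|
|two   window|
|any progress|
|cherry   big|
|lion make   |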